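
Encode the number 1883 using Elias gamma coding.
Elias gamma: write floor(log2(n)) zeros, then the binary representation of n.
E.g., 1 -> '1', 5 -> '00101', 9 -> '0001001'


num_bits = floor(log2(1883)) + 1 = 11
leading_zeros = num_bits - 1 = 10
binary(1883) = 11101011011

Elias gamma(1883) = '0000000000' + '11101011011' = 000000000011101011011 (21 bits)


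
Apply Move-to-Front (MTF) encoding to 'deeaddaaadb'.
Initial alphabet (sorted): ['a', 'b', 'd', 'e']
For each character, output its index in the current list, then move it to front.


MTF encoding:
'd': index 2 in ['a', 'b', 'd', 'e'] -> ['d', 'a', 'b', 'e']
'e': index 3 in ['d', 'a', 'b', 'e'] -> ['e', 'd', 'a', 'b']
'e': index 0 in ['e', 'd', 'a', 'b'] -> ['e', 'd', 'a', 'b']
'a': index 2 in ['e', 'd', 'a', 'b'] -> ['a', 'e', 'd', 'b']
'd': index 2 in ['a', 'e', 'd', 'b'] -> ['d', 'a', 'e', 'b']
'd': index 0 in ['d', 'a', 'e', 'b'] -> ['d', 'a', 'e', 'b']
'a': index 1 in ['d', 'a', 'e', 'b'] -> ['a', 'd', 'e', 'b']
'a': index 0 in ['a', 'd', 'e', 'b'] -> ['a', 'd', 'e', 'b']
'a': index 0 in ['a', 'd', 'e', 'b'] -> ['a', 'd', 'e', 'b']
'd': index 1 in ['a', 'd', 'e', 'b'] -> ['d', 'a', 'e', 'b']
'b': index 3 in ['d', 'a', 'e', 'b'] -> ['b', 'd', 'a', 'e']


Output: [2, 3, 0, 2, 2, 0, 1, 0, 0, 1, 3]


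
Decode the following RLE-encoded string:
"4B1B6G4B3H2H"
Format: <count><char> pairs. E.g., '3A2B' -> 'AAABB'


Expanding each <count><char> pair:
  4B -> 'BBBB'
  1B -> 'B'
  6G -> 'GGGGGG'
  4B -> 'BBBB'
  3H -> 'HHH'
  2H -> 'HH'

Decoded = BBBBBGGGGGGBBBBHHHHH


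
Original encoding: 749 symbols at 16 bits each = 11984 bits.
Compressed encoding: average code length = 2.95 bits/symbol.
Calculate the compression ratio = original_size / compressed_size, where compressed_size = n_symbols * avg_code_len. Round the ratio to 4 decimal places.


original_size = n_symbols * orig_bits = 749 * 16 = 11984 bits
compressed_size = n_symbols * avg_code_len = 749 * 2.95 = 2209.55 bits
ratio = original_size / compressed_size = 11984 / 2209.55 = 5.4237

Compression ratio = 5.4237


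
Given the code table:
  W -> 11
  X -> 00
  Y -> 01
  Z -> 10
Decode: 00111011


Decoding:
00 -> X
11 -> W
10 -> Z
11 -> W


Result: XWZW


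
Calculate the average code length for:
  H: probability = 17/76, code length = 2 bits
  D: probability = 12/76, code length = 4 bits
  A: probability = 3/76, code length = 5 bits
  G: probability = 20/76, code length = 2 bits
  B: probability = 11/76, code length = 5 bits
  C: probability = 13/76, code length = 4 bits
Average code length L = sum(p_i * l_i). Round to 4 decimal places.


Weighted contributions p_i * l_i:
  H: (17/76) * 2 = 34/76
  D: (12/76) * 4 = 48/76
  A: (3/76) * 5 = 15/76
  G: (20/76) * 2 = 40/76
  B: (11/76) * 5 = 55/76
  C: (13/76) * 4 = 52/76
Sum = (34 + 48 + 15 + 40 + 55 + 52)/76 = 244/76

L = 244/76 = 3.2105 bits/symbol


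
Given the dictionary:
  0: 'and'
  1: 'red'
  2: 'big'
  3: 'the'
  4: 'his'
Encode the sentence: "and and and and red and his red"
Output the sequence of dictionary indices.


Look up each word in the dictionary:
  'and' -> 0
  'and' -> 0
  'and' -> 0
  'and' -> 0
  'red' -> 1
  'and' -> 0
  'his' -> 4
  'red' -> 1

Encoded: [0, 0, 0, 0, 1, 0, 4, 1]


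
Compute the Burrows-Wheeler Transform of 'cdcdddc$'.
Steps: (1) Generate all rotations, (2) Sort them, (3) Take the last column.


Rotations (sorted):
  0: $cdcdddc -> last char: c
  1: c$cdcddd -> last char: d
  2: cdcdddc$ -> last char: $
  3: cdddc$cd -> last char: d
  4: dc$cdcdd -> last char: d
  5: dcdddc$c -> last char: c
  6: ddc$cdcd -> last char: d
  7: dddc$cdc -> last char: c


BWT = cd$ddcdc


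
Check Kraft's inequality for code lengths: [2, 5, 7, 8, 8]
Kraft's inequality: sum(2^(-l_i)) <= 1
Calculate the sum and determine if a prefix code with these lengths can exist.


Sum = 2^(-2) + 2^(-5) + 2^(-7) + 2^(-8) + 2^(-8)
    = 0.25 + 0.03125 + 0.0078125 + 0.00390625 + 0.00390625
    = 76/256 = 0.296875
Since 0.296875 <= 1, Kraft's inequality IS satisfied.
A prefix code with these lengths CAN exist.

Kraft sum = 0.296875. Satisfied.


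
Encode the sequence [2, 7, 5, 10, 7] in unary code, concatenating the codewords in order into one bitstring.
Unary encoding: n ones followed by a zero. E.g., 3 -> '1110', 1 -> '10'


Encode each number as n ones followed by a terminating 0:
  2 -> 110 (3 bits)
  7 -> 11111110 (8 bits)
  5 -> 111110 (6 bits)
  10 -> 11111111110 (11 bits)
  7 -> 11111110 (8 bits)
Total length = 3 + 8 + 6 + 11 + 8 = 36 bits.

Unary([2, 7, 5, 10, 7]) = 110111111101111101111111111011111110 (36 bits)


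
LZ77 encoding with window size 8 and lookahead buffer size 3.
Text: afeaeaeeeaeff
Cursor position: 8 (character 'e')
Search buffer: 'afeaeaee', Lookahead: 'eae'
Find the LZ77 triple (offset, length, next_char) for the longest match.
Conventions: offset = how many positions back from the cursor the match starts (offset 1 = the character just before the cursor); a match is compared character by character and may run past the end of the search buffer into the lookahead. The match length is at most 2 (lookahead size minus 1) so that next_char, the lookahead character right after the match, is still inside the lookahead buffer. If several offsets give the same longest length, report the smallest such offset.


Try each offset into the search buffer:
  offset=1 (pos 7, char 'e'): match length 1
  offset=2 (pos 6, char 'e'): match length 1
  offset=3 (pos 5, char 'a'): match length 0
  offset=4 (pos 4, char 'e'): match length 2
  offset=5 (pos 3, char 'a'): match length 0
  offset=6 (pos 2, char 'e'): match length 2
  offset=7 (pos 1, char 'f'): match length 0
  offset=8 (pos 0, char 'a'): match length 0
Longest match has length 2, found at offsets 4, 6; take the smallest, offset 4.
next_char = character at position 8 + 2 = 10 -> 'e'

Best match: offset=4, length=2 (matching 'ea' starting at position 4)
LZ77 triple: (4, 2, 'e')


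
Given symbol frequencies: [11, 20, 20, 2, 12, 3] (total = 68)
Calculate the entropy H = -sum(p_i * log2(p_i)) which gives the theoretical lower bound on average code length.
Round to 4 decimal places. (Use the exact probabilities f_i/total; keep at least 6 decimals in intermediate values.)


Per-symbol terms -p_i * log2(p_i) with p_i = f_i/68:
  p = 11/68 = 0.161765: log2(p) = -2.628031, -p*log2(p) = 0.425123
  p = 20/68 = 0.294118: log2(p) = -1.765535, -p*log2(p) = 0.519275
  p = 20/68 = 0.294118: log2(p) = -1.765535, -p*log2(p) = 0.519275
  p = 2/68 = 0.029412: log2(p) = -5.087463, -p*log2(p) = 0.149631
  p = 12/68 = 0.176471: log2(p) = -2.502500, -p*log2(p) = 0.441618
  p = 3/68 = 0.044118: log2(p) = -4.502500, -p*log2(p) = 0.198640
H = 0.425123 + 0.519275 + 0.519275 + 0.149631 + 0.441618 + 0.198640 = 2.253562

H = 2.2536 bits/symbol


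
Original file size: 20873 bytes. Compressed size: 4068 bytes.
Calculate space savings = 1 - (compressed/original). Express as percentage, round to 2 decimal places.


ratio = compressed/original = 4068/20873 = 0.194893
savings = 1 - ratio = 1 - 0.194893 = 0.805107
as a percentage: 0.805107 * 100 = 80.51%

Space savings = 1 - 4068/20873 = 80.51%


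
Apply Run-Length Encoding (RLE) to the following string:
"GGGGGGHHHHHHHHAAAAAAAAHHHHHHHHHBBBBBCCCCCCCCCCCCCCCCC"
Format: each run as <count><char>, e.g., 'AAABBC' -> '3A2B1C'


Scanning runs left to right:
  i=0: run of 'G' x 6 -> '6G'
  i=6: run of 'H' x 8 -> '8H'
  i=14: run of 'A' x 8 -> '8A'
  i=22: run of 'H' x 9 -> '9H'
  i=31: run of 'B' x 5 -> '5B'
  i=36: run of 'C' x 17 -> '17C'

RLE = 6G8H8A9H5B17C


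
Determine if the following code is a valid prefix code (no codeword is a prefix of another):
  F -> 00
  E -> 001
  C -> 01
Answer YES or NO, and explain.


Checking each pair (does one codeword prefix another?):
  F='00' vs E='001': prefix -- VIOLATION

NO -- this is NOT a valid prefix code. F (00) is a prefix of E (001).


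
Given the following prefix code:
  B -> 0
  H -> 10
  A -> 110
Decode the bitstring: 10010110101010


Decoding step by step:
Bits 10 -> H
Bits 0 -> B
Bits 10 -> H
Bits 110 -> A
Bits 10 -> H
Bits 10 -> H
Bits 10 -> H


Decoded message: HBHAHHH


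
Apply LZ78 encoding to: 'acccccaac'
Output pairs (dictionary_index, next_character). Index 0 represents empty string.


LZ78 encoding steps:
Dictionary: {0: ''}
Step 1: w='' (idx 0), next='a' -> output (0, 'a'), add 'a' as idx 1
Step 2: w='' (idx 0), next='c' -> output (0, 'c'), add 'c' as idx 2
Step 3: w='c' (idx 2), next='c' -> output (2, 'c'), add 'cc' as idx 3
Step 4: w='cc' (idx 3), next='a' -> output (3, 'a'), add 'cca' as idx 4
Step 5: w='a' (idx 1), next='c' -> output (1, 'c'), add 'ac' as idx 5


Encoded: [(0, 'a'), (0, 'c'), (2, 'c'), (3, 'a'), (1, 'c')]


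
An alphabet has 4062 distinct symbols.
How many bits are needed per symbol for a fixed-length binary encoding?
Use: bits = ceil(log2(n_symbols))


log2(4062) = 11.988
Bracket: 2^11 = 2048 < 4062 <= 2^12 = 4096
So ceil(log2(4062)) = 12

bits = ceil(log2(4062)) = ceil(11.988) = 12 bits


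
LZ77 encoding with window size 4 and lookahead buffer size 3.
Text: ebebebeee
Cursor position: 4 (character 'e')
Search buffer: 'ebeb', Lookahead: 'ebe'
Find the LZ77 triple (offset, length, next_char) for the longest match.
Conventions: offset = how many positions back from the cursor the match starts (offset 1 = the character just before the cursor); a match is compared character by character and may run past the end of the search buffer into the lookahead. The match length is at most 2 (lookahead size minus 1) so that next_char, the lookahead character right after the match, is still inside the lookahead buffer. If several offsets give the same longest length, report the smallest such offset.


Try each offset into the search buffer:
  offset=1 (pos 3, char 'b'): match length 0
  offset=2 (pos 2, char 'e'): match length 2
  offset=3 (pos 1, char 'b'): match length 0
  offset=4 (pos 0, char 'e'): match length 2
Longest match has length 2, found at offsets 2, 4; take the smallest, offset 2.
next_char = character at position 4 + 2 = 6 -> 'e'

Best match: offset=2, length=2 (matching 'eb' starting at position 2)
LZ77 triple: (2, 2, 'e')


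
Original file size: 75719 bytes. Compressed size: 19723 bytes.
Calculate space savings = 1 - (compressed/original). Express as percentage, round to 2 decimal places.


ratio = compressed/original = 19723/75719 = 0.260476
savings = 1 - ratio = 1 - 0.260476 = 0.739524
as a percentage: 0.739524 * 100 = 73.95%

Space savings = 1 - 19723/75719 = 73.95%


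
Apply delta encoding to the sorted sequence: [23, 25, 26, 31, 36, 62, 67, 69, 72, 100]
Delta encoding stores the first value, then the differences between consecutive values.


First value: 23
Deltas:
  25 - 23 = 2
  26 - 25 = 1
  31 - 26 = 5
  36 - 31 = 5
  62 - 36 = 26
  67 - 62 = 5
  69 - 67 = 2
  72 - 69 = 3
  100 - 72 = 28


Delta encoded: [23, 2, 1, 5, 5, 26, 5, 2, 3, 28]


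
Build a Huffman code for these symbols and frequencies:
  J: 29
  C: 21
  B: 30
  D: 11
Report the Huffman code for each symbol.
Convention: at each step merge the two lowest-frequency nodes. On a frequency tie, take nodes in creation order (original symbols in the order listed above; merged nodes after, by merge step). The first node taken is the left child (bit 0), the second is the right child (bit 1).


Huffman tree construction:
Step 1: Merge D(11) + C(21) = 32
Step 2: Merge J(29) + B(30) = 59
Step 3: Merge (D+C)(32) + (J+B)(59) = 91
Read each symbol's code off the tree from the root (left child = 0, right child = 1).

Codes:
  J: 10 (length 2)
  C: 01 (length 2)
  B: 11 (length 2)
  D: 00 (length 2)
Average code length: 182/91 = 2.0000 bits/symbol


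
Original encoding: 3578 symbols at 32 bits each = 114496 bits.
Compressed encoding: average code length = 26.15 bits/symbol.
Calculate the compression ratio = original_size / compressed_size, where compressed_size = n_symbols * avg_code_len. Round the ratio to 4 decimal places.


original_size = n_symbols * orig_bits = 3578 * 32 = 114496 bits
compressed_size = n_symbols * avg_code_len = 3578 * 26.15 = 93564.7 bits
ratio = original_size / compressed_size = 114496 / 93564.7 = 1.2237

Compression ratio = 1.2237


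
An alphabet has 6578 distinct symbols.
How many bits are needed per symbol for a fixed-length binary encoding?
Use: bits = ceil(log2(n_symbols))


log2(6578) = 12.6834
Bracket: 2^12 = 4096 < 6578 <= 2^13 = 8192
So ceil(log2(6578)) = 13

bits = ceil(log2(6578)) = ceil(12.6834) = 13 bits


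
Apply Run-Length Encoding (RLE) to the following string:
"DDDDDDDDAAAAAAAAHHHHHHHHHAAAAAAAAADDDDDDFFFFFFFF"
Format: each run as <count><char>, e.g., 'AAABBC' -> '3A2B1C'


Scanning runs left to right:
  i=0: run of 'D' x 8 -> '8D'
  i=8: run of 'A' x 8 -> '8A'
  i=16: run of 'H' x 9 -> '9H'
  i=25: run of 'A' x 9 -> '9A'
  i=34: run of 'D' x 6 -> '6D'
  i=40: run of 'F' x 8 -> '8F'

RLE = 8D8A9H9A6D8F


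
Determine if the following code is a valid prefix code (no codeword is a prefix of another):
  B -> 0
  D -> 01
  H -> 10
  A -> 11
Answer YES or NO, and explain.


Checking each pair (does one codeword prefix another?):
  B='0' vs D='01': prefix -- VIOLATION

NO -- this is NOT a valid prefix code. B (0) is a prefix of D (01).


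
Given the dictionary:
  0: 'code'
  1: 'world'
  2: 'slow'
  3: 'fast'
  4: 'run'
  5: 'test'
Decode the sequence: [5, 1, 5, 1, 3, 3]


Look up each index in the dictionary:
  5 -> 'test'
  1 -> 'world'
  5 -> 'test'
  1 -> 'world'
  3 -> 'fast'
  3 -> 'fast'

Decoded: "test world test world fast fast"


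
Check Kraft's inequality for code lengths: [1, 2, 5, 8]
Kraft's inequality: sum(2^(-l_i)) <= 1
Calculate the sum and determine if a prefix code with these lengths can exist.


Sum = 2^(-1) + 2^(-2) + 2^(-5) + 2^(-8)
    = 0.5 + 0.25 + 0.03125 + 0.00390625
    = 201/256 = 0.78515625
Since 0.78515625 <= 1, Kraft's inequality IS satisfied.
A prefix code with these lengths CAN exist.

Kraft sum = 0.78515625. Satisfied.


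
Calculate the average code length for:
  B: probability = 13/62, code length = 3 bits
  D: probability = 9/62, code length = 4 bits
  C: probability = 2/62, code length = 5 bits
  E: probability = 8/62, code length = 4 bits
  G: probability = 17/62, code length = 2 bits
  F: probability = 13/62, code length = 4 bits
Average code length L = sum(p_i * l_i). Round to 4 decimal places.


Weighted contributions p_i * l_i:
  B: (13/62) * 3 = 39/62
  D: (9/62) * 4 = 36/62
  C: (2/62) * 5 = 10/62
  E: (8/62) * 4 = 32/62
  G: (17/62) * 2 = 34/62
  F: (13/62) * 4 = 52/62
Sum = (39 + 36 + 10 + 32 + 34 + 52)/62 = 203/62

L = 203/62 = 3.2742 bits/symbol


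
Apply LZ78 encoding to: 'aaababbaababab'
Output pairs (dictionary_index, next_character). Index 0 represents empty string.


LZ78 encoding steps:
Dictionary: {0: ''}
Step 1: w='' (idx 0), next='a' -> output (0, 'a'), add 'a' as idx 1
Step 2: w='a' (idx 1), next='a' -> output (1, 'a'), add 'aa' as idx 2
Step 3: w='' (idx 0), next='b' -> output (0, 'b'), add 'b' as idx 3
Step 4: w='a' (idx 1), next='b' -> output (1, 'b'), add 'ab' as idx 4
Step 5: w='b' (idx 3), next='a' -> output (3, 'a'), add 'ba' as idx 5
Step 6: w='ab' (idx 4), next='a' -> output (4, 'a'), add 'aba' as idx 6
Step 7: w='ba' (idx 5), next='b' -> output (5, 'b'), add 'bab' as idx 7


Encoded: [(0, 'a'), (1, 'a'), (0, 'b'), (1, 'b'), (3, 'a'), (4, 'a'), (5, 'b')]


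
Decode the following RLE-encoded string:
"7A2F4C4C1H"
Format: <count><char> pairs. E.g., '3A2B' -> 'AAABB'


Expanding each <count><char> pair:
  7A -> 'AAAAAAA'
  2F -> 'FF'
  4C -> 'CCCC'
  4C -> 'CCCC'
  1H -> 'H'

Decoded = AAAAAAAFFCCCCCCCCH


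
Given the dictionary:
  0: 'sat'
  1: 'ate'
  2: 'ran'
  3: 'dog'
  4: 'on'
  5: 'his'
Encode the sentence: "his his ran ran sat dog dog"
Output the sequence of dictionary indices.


Look up each word in the dictionary:
  'his' -> 5
  'his' -> 5
  'ran' -> 2
  'ran' -> 2
  'sat' -> 0
  'dog' -> 3
  'dog' -> 3

Encoded: [5, 5, 2, 2, 0, 3, 3]


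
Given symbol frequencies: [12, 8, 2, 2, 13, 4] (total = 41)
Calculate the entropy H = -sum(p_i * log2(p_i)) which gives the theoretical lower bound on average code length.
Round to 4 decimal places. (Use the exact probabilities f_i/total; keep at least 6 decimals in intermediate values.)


Per-symbol terms -p_i * log2(p_i) with p_i = f_i/41:
  p = 12/41 = 0.292683: log2(p) = -1.772590, -p*log2(p) = 0.518807
  p = 8/41 = 0.195122: log2(p) = -2.357552, -p*log2(p) = 0.460010
  p = 2/41 = 0.048780: log2(p) = -4.357552, -p*log2(p) = 0.212564
  p = 2/41 = 0.048780: log2(p) = -4.357552, -p*log2(p) = 0.212564
  p = 13/41 = 0.317073: log2(p) = -1.657112, -p*log2(p) = 0.525426
  p = 4/41 = 0.097561: log2(p) = -3.357552, -p*log2(p) = 0.327566
H = 0.518807 + 0.460010 + 0.212564 + 0.212564 + 0.525426 + 0.327566 = 2.256937

H = 2.2569 bits/symbol


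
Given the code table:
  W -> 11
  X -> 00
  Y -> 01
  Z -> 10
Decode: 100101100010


Decoding:
10 -> Z
01 -> Y
01 -> Y
10 -> Z
00 -> X
10 -> Z


Result: ZYYZXZ


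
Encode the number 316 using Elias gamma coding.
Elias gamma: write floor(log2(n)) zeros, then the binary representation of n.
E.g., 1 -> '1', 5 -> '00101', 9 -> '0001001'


num_bits = floor(log2(316)) + 1 = 9
leading_zeros = num_bits - 1 = 8
binary(316) = 100111100

Elias gamma(316) = '00000000' + '100111100' = 00000000100111100 (17 bits)


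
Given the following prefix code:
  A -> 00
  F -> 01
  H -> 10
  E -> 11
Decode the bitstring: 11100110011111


Decoding step by step:
Bits 11 -> E
Bits 10 -> H
Bits 01 -> F
Bits 10 -> H
Bits 01 -> F
Bits 11 -> E
Bits 11 -> E


Decoded message: EHFHFEE


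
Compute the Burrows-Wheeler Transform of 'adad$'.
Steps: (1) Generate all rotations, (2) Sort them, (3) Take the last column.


Rotations (sorted):
  0: $adad -> last char: d
  1: ad$ad -> last char: d
  2: adad$ -> last char: $
  3: d$ada -> last char: a
  4: dad$a -> last char: a


BWT = dd$aa


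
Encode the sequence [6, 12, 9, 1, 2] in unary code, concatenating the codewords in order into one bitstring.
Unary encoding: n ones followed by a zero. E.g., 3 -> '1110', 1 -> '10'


Encode each number as n ones followed by a terminating 0:
  6 -> 1111110 (7 bits)
  12 -> 1111111111110 (13 bits)
  9 -> 1111111110 (10 bits)
  1 -> 10 (2 bits)
  2 -> 110 (3 bits)
Total length = 7 + 13 + 10 + 2 + 3 = 35 bits.

Unary([6, 12, 9, 1, 2]) = 11111101111111111110111111111010110 (35 bits)


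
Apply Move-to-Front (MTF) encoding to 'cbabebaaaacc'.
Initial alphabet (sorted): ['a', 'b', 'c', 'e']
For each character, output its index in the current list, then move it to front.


MTF encoding:
'c': index 2 in ['a', 'b', 'c', 'e'] -> ['c', 'a', 'b', 'e']
'b': index 2 in ['c', 'a', 'b', 'e'] -> ['b', 'c', 'a', 'e']
'a': index 2 in ['b', 'c', 'a', 'e'] -> ['a', 'b', 'c', 'e']
'b': index 1 in ['a', 'b', 'c', 'e'] -> ['b', 'a', 'c', 'e']
'e': index 3 in ['b', 'a', 'c', 'e'] -> ['e', 'b', 'a', 'c']
'b': index 1 in ['e', 'b', 'a', 'c'] -> ['b', 'e', 'a', 'c']
'a': index 2 in ['b', 'e', 'a', 'c'] -> ['a', 'b', 'e', 'c']
'a': index 0 in ['a', 'b', 'e', 'c'] -> ['a', 'b', 'e', 'c']
'a': index 0 in ['a', 'b', 'e', 'c'] -> ['a', 'b', 'e', 'c']
'a': index 0 in ['a', 'b', 'e', 'c'] -> ['a', 'b', 'e', 'c']
'c': index 3 in ['a', 'b', 'e', 'c'] -> ['c', 'a', 'b', 'e']
'c': index 0 in ['c', 'a', 'b', 'e'] -> ['c', 'a', 'b', 'e']


Output: [2, 2, 2, 1, 3, 1, 2, 0, 0, 0, 3, 0]


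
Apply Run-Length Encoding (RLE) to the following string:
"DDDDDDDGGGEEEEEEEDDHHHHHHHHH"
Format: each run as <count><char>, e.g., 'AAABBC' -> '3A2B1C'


Scanning runs left to right:
  i=0: run of 'D' x 7 -> '7D'
  i=7: run of 'G' x 3 -> '3G'
  i=10: run of 'E' x 7 -> '7E'
  i=17: run of 'D' x 2 -> '2D'
  i=19: run of 'H' x 9 -> '9H'

RLE = 7D3G7E2D9H


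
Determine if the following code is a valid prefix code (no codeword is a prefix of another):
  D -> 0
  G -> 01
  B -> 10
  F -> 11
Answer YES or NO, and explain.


Checking each pair (does one codeword prefix another?):
  D='0' vs G='01': prefix -- VIOLATION

NO -- this is NOT a valid prefix code. D (0) is a prefix of G (01).


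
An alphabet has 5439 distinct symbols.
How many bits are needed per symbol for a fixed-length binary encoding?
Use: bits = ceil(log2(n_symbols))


log2(5439) = 12.4091
Bracket: 2^12 = 4096 < 5439 <= 2^13 = 8192
So ceil(log2(5439)) = 13

bits = ceil(log2(5439)) = ceil(12.4091) = 13 bits


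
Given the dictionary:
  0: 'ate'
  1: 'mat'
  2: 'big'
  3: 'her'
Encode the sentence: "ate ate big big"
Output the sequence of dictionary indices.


Look up each word in the dictionary:
  'ate' -> 0
  'ate' -> 0
  'big' -> 2
  'big' -> 2

Encoded: [0, 0, 2, 2]


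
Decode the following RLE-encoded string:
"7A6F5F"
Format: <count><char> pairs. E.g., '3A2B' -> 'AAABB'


Expanding each <count><char> pair:
  7A -> 'AAAAAAA'
  6F -> 'FFFFFF'
  5F -> 'FFFFF'

Decoded = AAAAAAAFFFFFFFFFFF


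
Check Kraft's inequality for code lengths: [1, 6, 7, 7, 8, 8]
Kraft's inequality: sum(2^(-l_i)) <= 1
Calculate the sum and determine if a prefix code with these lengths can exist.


Sum = 2^(-1) + 2^(-6) + 2^(-7) + 2^(-7) + 2^(-8) + 2^(-8)
    = 0.5 + 0.015625 + 0.0078125 + 0.0078125 + 0.00390625 + 0.00390625
    = 138/256 = 0.5390625
Since 0.5390625 <= 1, Kraft's inequality IS satisfied.
A prefix code with these lengths CAN exist.

Kraft sum = 0.5390625. Satisfied.


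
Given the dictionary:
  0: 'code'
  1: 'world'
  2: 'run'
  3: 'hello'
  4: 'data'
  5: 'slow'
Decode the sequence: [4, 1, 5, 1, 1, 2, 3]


Look up each index in the dictionary:
  4 -> 'data'
  1 -> 'world'
  5 -> 'slow'
  1 -> 'world'
  1 -> 'world'
  2 -> 'run'
  3 -> 'hello'

Decoded: "data world slow world world run hello"


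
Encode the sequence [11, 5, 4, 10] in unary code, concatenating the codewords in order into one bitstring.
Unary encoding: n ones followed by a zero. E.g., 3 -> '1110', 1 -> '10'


Encode each number as n ones followed by a terminating 0:
  11 -> 111111111110 (12 bits)
  5 -> 111110 (6 bits)
  4 -> 11110 (5 bits)
  10 -> 11111111110 (11 bits)
Total length = 12 + 6 + 5 + 11 = 34 bits.

Unary([11, 5, 4, 10]) = 1111111111101111101111011111111110 (34 bits)


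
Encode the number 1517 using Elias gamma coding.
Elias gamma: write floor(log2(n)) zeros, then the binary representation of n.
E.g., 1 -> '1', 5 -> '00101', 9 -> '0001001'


num_bits = floor(log2(1517)) + 1 = 11
leading_zeros = num_bits - 1 = 10
binary(1517) = 10111101101

Elias gamma(1517) = '0000000000' + '10111101101' = 000000000010111101101 (21 bits)


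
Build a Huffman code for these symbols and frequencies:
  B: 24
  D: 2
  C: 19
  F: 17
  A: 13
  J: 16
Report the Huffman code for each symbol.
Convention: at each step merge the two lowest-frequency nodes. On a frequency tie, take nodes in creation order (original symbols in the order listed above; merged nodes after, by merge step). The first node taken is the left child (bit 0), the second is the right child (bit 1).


Huffman tree construction:
Step 1: Merge D(2) + A(13) = 15
Step 2: Merge (D+A)(15) + J(16) = 31
Step 3: Merge F(17) + C(19) = 36
Step 4: Merge B(24) + ((D+A)+J)(31) = 55
Step 5: Merge (F+C)(36) + (B+((D+A)+J))(55) = 91
Read each symbol's code off the tree from the root (left child = 0, right child = 1).

Codes:
  B: 10 (length 2)
  D: 1100 (length 4)
  C: 01 (length 2)
  F: 00 (length 2)
  A: 1101 (length 4)
  J: 111 (length 3)
Average code length: 228/91 = 2.5055 bits/symbol


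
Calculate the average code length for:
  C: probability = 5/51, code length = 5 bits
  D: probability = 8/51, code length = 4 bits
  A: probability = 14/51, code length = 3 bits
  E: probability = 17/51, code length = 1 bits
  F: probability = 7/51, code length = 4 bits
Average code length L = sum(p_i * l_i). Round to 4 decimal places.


Weighted contributions p_i * l_i:
  C: (5/51) * 5 = 25/51
  D: (8/51) * 4 = 32/51
  A: (14/51) * 3 = 42/51
  E: (17/51) * 1 = 17/51
  F: (7/51) * 4 = 28/51
Sum = (25 + 32 + 42 + 17 + 28)/51 = 144/51

L = 144/51 = 2.8235 bits/symbol


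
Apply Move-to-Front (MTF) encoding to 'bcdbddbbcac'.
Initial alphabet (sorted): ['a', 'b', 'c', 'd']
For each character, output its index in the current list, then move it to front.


MTF encoding:
'b': index 1 in ['a', 'b', 'c', 'd'] -> ['b', 'a', 'c', 'd']
'c': index 2 in ['b', 'a', 'c', 'd'] -> ['c', 'b', 'a', 'd']
'd': index 3 in ['c', 'b', 'a', 'd'] -> ['d', 'c', 'b', 'a']
'b': index 2 in ['d', 'c', 'b', 'a'] -> ['b', 'd', 'c', 'a']
'd': index 1 in ['b', 'd', 'c', 'a'] -> ['d', 'b', 'c', 'a']
'd': index 0 in ['d', 'b', 'c', 'a'] -> ['d', 'b', 'c', 'a']
'b': index 1 in ['d', 'b', 'c', 'a'] -> ['b', 'd', 'c', 'a']
'b': index 0 in ['b', 'd', 'c', 'a'] -> ['b', 'd', 'c', 'a']
'c': index 2 in ['b', 'd', 'c', 'a'] -> ['c', 'b', 'd', 'a']
'a': index 3 in ['c', 'b', 'd', 'a'] -> ['a', 'c', 'b', 'd']
'c': index 1 in ['a', 'c', 'b', 'd'] -> ['c', 'a', 'b', 'd']


Output: [1, 2, 3, 2, 1, 0, 1, 0, 2, 3, 1]


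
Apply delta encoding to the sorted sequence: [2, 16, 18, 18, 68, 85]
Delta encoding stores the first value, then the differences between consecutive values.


First value: 2
Deltas:
  16 - 2 = 14
  18 - 16 = 2
  18 - 18 = 0
  68 - 18 = 50
  85 - 68 = 17


Delta encoded: [2, 14, 2, 0, 50, 17]


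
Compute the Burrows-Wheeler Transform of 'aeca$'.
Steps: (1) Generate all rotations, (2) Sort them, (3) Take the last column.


Rotations (sorted):
  0: $aeca -> last char: a
  1: a$aec -> last char: c
  2: aeca$ -> last char: $
  3: ca$ae -> last char: e
  4: eca$a -> last char: a


BWT = ac$ea


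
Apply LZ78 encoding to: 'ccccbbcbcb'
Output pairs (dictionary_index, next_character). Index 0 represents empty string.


LZ78 encoding steps:
Dictionary: {0: ''}
Step 1: w='' (idx 0), next='c' -> output (0, 'c'), add 'c' as idx 1
Step 2: w='c' (idx 1), next='c' -> output (1, 'c'), add 'cc' as idx 2
Step 3: w='c' (idx 1), next='b' -> output (1, 'b'), add 'cb' as idx 3
Step 4: w='' (idx 0), next='b' -> output (0, 'b'), add 'b' as idx 4
Step 5: w='cb' (idx 3), next='c' -> output (3, 'c'), add 'cbc' as idx 5
Step 6: w='b' (idx 4), end of input -> output (4, '')


Encoded: [(0, 'c'), (1, 'c'), (1, 'b'), (0, 'b'), (3, 'c'), (4, '')]


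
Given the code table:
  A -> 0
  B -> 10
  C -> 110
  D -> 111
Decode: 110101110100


Decoding:
110 -> C
10 -> B
111 -> D
0 -> A
10 -> B
0 -> A


Result: CBDABA


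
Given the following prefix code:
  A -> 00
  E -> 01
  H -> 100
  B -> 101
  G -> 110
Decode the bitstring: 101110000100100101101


Decoding step by step:
Bits 101 -> B
Bits 110 -> G
Bits 00 -> A
Bits 01 -> E
Bits 00 -> A
Bits 100 -> H
Bits 101 -> B
Bits 101 -> B


Decoded message: BGAEAHBB


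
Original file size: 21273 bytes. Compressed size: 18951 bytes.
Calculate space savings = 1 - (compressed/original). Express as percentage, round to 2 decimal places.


ratio = compressed/original = 18951/21273 = 0.890848
savings = 1 - ratio = 1 - 0.890848 = 0.109152
as a percentage: 0.109152 * 100 = 10.92%

Space savings = 1 - 18951/21273 = 10.92%


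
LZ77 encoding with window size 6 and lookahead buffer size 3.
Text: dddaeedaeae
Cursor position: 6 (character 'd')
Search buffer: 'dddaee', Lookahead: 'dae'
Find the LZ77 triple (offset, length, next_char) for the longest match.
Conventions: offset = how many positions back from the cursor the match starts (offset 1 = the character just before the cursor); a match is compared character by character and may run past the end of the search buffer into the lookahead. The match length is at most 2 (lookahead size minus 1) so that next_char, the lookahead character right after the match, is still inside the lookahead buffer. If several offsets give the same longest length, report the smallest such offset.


Try each offset into the search buffer:
  offset=1 (pos 5, char 'e'): match length 0
  offset=2 (pos 4, char 'e'): match length 0
  offset=3 (pos 3, char 'a'): match length 0
  offset=4 (pos 2, char 'd'): match length 2
  offset=5 (pos 1, char 'd'): match length 1
  offset=6 (pos 0, char 'd'): match length 1
Longest match has length 2 at offset 4.
next_char = character at position 6 + 2 = 8 -> 'e'

Best match: offset=4, length=2 (matching 'da' starting at position 2)
LZ77 triple: (4, 2, 'e')


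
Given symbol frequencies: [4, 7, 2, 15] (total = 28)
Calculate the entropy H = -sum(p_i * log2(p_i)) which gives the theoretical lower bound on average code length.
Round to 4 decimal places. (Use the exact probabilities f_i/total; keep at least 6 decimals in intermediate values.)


Per-symbol terms -p_i * log2(p_i) with p_i = f_i/28:
  p = 4/28 = 0.142857: log2(p) = -2.807355, -p*log2(p) = 0.401051
  p = 7/28 = 0.250000: log2(p) = -2.000000, -p*log2(p) = 0.500000
  p = 2/28 = 0.071429: log2(p) = -3.807355, -p*log2(p) = 0.271954
  p = 15/28 = 0.535714: log2(p) = -0.900464, -p*log2(p) = 0.482392
H = 0.401051 + 0.500000 + 0.271954 + 0.482392 = 1.655397

H = 1.6554 bits/symbol


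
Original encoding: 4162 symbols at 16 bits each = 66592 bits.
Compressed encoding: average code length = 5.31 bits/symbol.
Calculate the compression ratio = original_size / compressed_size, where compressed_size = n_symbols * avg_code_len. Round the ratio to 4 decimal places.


original_size = n_symbols * orig_bits = 4162 * 16 = 66592 bits
compressed_size = n_symbols * avg_code_len = 4162 * 5.31 = 22100.22 bits
ratio = original_size / compressed_size = 66592 / 22100.22 = 3.0132

Compression ratio = 3.0132


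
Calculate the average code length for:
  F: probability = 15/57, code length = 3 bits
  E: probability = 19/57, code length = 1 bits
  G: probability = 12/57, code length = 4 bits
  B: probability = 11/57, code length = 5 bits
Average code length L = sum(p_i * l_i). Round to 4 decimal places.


Weighted contributions p_i * l_i:
  F: (15/57) * 3 = 45/57
  E: (19/57) * 1 = 19/57
  G: (12/57) * 4 = 48/57
  B: (11/57) * 5 = 55/57
Sum = (45 + 19 + 48 + 55)/57 = 167/57

L = 167/57 = 2.9298 bits/symbol


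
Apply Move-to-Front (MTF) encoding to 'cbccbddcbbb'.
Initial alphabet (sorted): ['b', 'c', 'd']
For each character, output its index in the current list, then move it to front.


MTF encoding:
'c': index 1 in ['b', 'c', 'd'] -> ['c', 'b', 'd']
'b': index 1 in ['c', 'b', 'd'] -> ['b', 'c', 'd']
'c': index 1 in ['b', 'c', 'd'] -> ['c', 'b', 'd']
'c': index 0 in ['c', 'b', 'd'] -> ['c', 'b', 'd']
'b': index 1 in ['c', 'b', 'd'] -> ['b', 'c', 'd']
'd': index 2 in ['b', 'c', 'd'] -> ['d', 'b', 'c']
'd': index 0 in ['d', 'b', 'c'] -> ['d', 'b', 'c']
'c': index 2 in ['d', 'b', 'c'] -> ['c', 'd', 'b']
'b': index 2 in ['c', 'd', 'b'] -> ['b', 'c', 'd']
'b': index 0 in ['b', 'c', 'd'] -> ['b', 'c', 'd']
'b': index 0 in ['b', 'c', 'd'] -> ['b', 'c', 'd']


Output: [1, 1, 1, 0, 1, 2, 0, 2, 2, 0, 0]


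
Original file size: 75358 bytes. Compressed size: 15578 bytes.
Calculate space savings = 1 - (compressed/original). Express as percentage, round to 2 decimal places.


ratio = compressed/original = 15578/75358 = 0.20672
savings = 1 - ratio = 1 - 0.20672 = 0.79328
as a percentage: 0.79328 * 100 = 79.33%

Space savings = 1 - 15578/75358 = 79.33%


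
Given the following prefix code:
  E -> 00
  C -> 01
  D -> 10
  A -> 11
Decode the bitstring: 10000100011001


Decoding step by step:
Bits 10 -> D
Bits 00 -> E
Bits 01 -> C
Bits 00 -> E
Bits 01 -> C
Bits 10 -> D
Bits 01 -> C


Decoded message: DECECDC


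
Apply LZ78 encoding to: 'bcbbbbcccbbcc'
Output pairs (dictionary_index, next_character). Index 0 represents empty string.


LZ78 encoding steps:
Dictionary: {0: ''}
Step 1: w='' (idx 0), next='b' -> output (0, 'b'), add 'b' as idx 1
Step 2: w='' (idx 0), next='c' -> output (0, 'c'), add 'c' as idx 2
Step 3: w='b' (idx 1), next='b' -> output (1, 'b'), add 'bb' as idx 3
Step 4: w='bb' (idx 3), next='c' -> output (3, 'c'), add 'bbc' as idx 4
Step 5: w='c' (idx 2), next='c' -> output (2, 'c'), add 'cc' as idx 5
Step 6: w='bbc' (idx 4), next='c' -> output (4, 'c'), add 'bbcc' as idx 6


Encoded: [(0, 'b'), (0, 'c'), (1, 'b'), (3, 'c'), (2, 'c'), (4, 'c')]


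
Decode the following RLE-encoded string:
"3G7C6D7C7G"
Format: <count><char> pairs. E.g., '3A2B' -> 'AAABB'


Expanding each <count><char> pair:
  3G -> 'GGG'
  7C -> 'CCCCCCC'
  6D -> 'DDDDDD'
  7C -> 'CCCCCCC'
  7G -> 'GGGGGGG'

Decoded = GGGCCCCCCCDDDDDDCCCCCCCGGGGGGG


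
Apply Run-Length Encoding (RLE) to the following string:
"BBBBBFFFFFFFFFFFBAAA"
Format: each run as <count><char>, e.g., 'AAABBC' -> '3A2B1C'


Scanning runs left to right:
  i=0: run of 'B' x 5 -> '5B'
  i=5: run of 'F' x 11 -> '11F'
  i=16: run of 'B' x 1 -> '1B'
  i=17: run of 'A' x 3 -> '3A'

RLE = 5B11F1B3A


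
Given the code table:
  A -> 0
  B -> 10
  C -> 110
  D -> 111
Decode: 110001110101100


Decoding:
110 -> C
0 -> A
0 -> A
111 -> D
0 -> A
10 -> B
110 -> C
0 -> A


Result: CAADABCA


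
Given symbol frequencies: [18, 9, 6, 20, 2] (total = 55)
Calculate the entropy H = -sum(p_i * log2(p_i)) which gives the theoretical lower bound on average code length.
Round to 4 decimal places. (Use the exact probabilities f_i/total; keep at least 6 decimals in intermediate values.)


Per-symbol terms -p_i * log2(p_i) with p_i = f_i/55:
  p = 18/55 = 0.327273: log2(p) = -1.611435, -p*log2(p) = 0.527379
  p = 9/55 = 0.163636: log2(p) = -2.611435, -p*log2(p) = 0.427326
  p = 6/55 = 0.109091: log2(p) = -3.196397, -p*log2(p) = 0.348698
  p = 20/55 = 0.363636: log2(p) = -1.459432, -p*log2(p) = 0.530702
  p = 2/55 = 0.036364: log2(p) = -4.781360, -p*log2(p) = 0.173868
H = 0.527379 + 0.427326 + 0.348698 + 0.530702 + 0.173868 = 2.007973

H = 2.008 bits/symbol


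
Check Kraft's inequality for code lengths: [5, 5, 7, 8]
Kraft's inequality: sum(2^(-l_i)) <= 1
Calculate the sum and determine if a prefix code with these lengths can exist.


Sum = 2^(-5) + 2^(-5) + 2^(-7) + 2^(-8)
    = 0.03125 + 0.03125 + 0.0078125 + 0.00390625
    = 19/256 = 0.07421875
Since 0.07421875 <= 1, Kraft's inequality IS satisfied.
A prefix code with these lengths CAN exist.

Kraft sum = 0.07421875. Satisfied.


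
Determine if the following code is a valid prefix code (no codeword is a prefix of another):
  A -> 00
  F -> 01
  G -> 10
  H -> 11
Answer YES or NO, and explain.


Checking each pair (does one codeword prefix another?):
  A='00' vs F='01': no prefix
  A='00' vs G='10': no prefix
  A='00' vs H='11': no prefix
  F='01' vs A='00': no prefix
  F='01' vs G='10': no prefix
  F='01' vs H='11': no prefix
  G='10' vs A='00': no prefix
  G='10' vs F='01': no prefix
  G='10' vs H='11': no prefix
  H='11' vs A='00': no prefix
  H='11' vs F='01': no prefix
  H='11' vs G='10': no prefix
No violation found over all pairs.

YES -- this is a valid prefix code. No codeword is a prefix of any other codeword.


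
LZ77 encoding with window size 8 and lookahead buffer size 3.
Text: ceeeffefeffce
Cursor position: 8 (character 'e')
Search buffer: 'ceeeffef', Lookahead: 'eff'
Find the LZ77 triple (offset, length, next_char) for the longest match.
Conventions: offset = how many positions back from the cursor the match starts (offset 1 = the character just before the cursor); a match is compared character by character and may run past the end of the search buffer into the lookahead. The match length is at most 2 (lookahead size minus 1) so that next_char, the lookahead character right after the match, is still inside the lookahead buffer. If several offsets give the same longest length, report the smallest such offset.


Try each offset into the search buffer:
  offset=1 (pos 7, char 'f'): match length 0
  offset=2 (pos 6, char 'e'): match length 2
  offset=3 (pos 5, char 'f'): match length 0
  offset=4 (pos 4, char 'f'): match length 0
  offset=5 (pos 3, char 'e'): match length 2
  offset=6 (pos 2, char 'e'): match length 1
  offset=7 (pos 1, char 'e'): match length 1
  offset=8 (pos 0, char 'c'): match length 0
Longest match has length 2, found at offsets 2, 5; take the smallest, offset 2.
next_char = character at position 8 + 2 = 10 -> 'f'

Best match: offset=2, length=2 (matching 'ef' starting at position 6)
LZ77 triple: (2, 2, 'f')


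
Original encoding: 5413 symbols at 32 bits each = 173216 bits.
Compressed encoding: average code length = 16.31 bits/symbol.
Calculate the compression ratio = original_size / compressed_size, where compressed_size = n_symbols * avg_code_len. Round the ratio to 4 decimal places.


original_size = n_symbols * orig_bits = 5413 * 32 = 173216 bits
compressed_size = n_symbols * avg_code_len = 5413 * 16.31 = 88286.03 bits
ratio = original_size / compressed_size = 173216 / 88286.03 = 1.962

Compression ratio = 1.962


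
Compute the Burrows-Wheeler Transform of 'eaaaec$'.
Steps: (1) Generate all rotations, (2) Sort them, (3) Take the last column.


Rotations (sorted):
  0: $eaaaec -> last char: c
  1: aaaec$e -> last char: e
  2: aaec$ea -> last char: a
  3: aec$eaa -> last char: a
  4: c$eaaae -> last char: e
  5: eaaaec$ -> last char: $
  6: ec$eaaa -> last char: a


BWT = ceaae$a


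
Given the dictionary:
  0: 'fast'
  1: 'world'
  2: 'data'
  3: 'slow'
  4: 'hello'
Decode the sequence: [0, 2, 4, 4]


Look up each index in the dictionary:
  0 -> 'fast'
  2 -> 'data'
  4 -> 'hello'
  4 -> 'hello'

Decoded: "fast data hello hello"


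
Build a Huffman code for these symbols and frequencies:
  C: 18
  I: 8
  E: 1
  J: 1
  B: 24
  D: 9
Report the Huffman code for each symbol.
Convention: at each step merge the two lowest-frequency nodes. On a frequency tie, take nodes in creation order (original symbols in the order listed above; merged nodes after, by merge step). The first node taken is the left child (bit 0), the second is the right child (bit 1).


Huffman tree construction:
Step 1: Merge E(1) + J(1) = 2
Step 2: Merge (E+J)(2) + I(8) = 10
Step 3: Merge D(9) + ((E+J)+I)(10) = 19
Step 4: Merge C(18) + (D+((E+J)+I))(19) = 37
Step 5: Merge B(24) + (C+(D+((E+J)+I)))(37) = 61
Read each symbol's code off the tree from the root (left child = 0, right child = 1).

Codes:
  C: 10 (length 2)
  I: 1111 (length 4)
  E: 11100 (length 5)
  J: 11101 (length 5)
  B: 0 (length 1)
  D: 110 (length 3)
Average code length: 129/61 = 2.1148 bits/symbol


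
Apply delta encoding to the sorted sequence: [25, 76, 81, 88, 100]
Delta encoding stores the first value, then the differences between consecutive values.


First value: 25
Deltas:
  76 - 25 = 51
  81 - 76 = 5
  88 - 81 = 7
  100 - 88 = 12


Delta encoded: [25, 51, 5, 7, 12]


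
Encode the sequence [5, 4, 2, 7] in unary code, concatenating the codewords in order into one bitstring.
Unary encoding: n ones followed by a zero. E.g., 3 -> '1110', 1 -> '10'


Encode each number as n ones followed by a terminating 0:
  5 -> 111110 (6 bits)
  4 -> 11110 (5 bits)
  2 -> 110 (3 bits)
  7 -> 11111110 (8 bits)
Total length = 6 + 5 + 3 + 8 = 22 bits.

Unary([5, 4, 2, 7]) = 1111101111011011111110 (22 bits)


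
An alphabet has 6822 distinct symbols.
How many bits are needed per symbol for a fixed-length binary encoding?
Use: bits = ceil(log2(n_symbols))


log2(6822) = 12.736
Bracket: 2^12 = 4096 < 6822 <= 2^13 = 8192
So ceil(log2(6822)) = 13

bits = ceil(log2(6822)) = ceil(12.736) = 13 bits


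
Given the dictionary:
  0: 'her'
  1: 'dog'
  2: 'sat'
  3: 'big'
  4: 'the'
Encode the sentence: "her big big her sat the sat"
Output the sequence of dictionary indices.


Look up each word in the dictionary:
  'her' -> 0
  'big' -> 3
  'big' -> 3
  'her' -> 0
  'sat' -> 2
  'the' -> 4
  'sat' -> 2

Encoded: [0, 3, 3, 0, 2, 4, 2]


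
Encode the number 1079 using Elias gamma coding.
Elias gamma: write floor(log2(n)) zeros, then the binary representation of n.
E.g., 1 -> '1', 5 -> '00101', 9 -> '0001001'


num_bits = floor(log2(1079)) + 1 = 11
leading_zeros = num_bits - 1 = 10
binary(1079) = 10000110111

Elias gamma(1079) = '0000000000' + '10000110111' = 000000000010000110111 (21 bits)


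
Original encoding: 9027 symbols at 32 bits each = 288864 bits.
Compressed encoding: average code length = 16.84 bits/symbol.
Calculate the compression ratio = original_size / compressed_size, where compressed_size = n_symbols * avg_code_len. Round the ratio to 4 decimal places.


original_size = n_symbols * orig_bits = 9027 * 32 = 288864 bits
compressed_size = n_symbols * avg_code_len = 9027 * 16.84 = 152014.68 bits
ratio = original_size / compressed_size = 288864 / 152014.68 = 1.9002

Compression ratio = 1.9002
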